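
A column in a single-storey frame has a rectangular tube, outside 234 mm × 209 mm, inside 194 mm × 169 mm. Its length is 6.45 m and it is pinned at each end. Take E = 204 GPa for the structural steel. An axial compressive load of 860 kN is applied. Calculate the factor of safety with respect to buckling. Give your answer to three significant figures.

Weak-axis I_min = (h_o·b_o³ − h_i·b_i³)/12 with b_o = 209, b_i = 169.0 mm (shorter outer/inner sides).
I_min = (234×209³ − 194.0×169.0³)/12 = 9.999×10^7 mm⁴
I = 9.999×10^7 mm⁴ = 9.999×10^-5 m⁴
Effective length L_e = K·L = 1 × 6.45 = 6.450 m
P_cr = π²EI / L_e² = π² × 204×10⁹ × 9.999×10^-5 / 6.450² = 4.839×10^6 N
Factor of safety n = P_cr / P = 4839.1 / 860 = 5.63

n ≈ 5.63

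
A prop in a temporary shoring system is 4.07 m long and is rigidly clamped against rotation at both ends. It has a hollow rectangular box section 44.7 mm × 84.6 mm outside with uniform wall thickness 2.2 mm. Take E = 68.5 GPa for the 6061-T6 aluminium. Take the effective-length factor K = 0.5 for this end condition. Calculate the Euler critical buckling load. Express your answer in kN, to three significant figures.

Inner dimensions: h_i = 84.6 − 2×2.2 = 80.20 mm, b_i = 44.7 − 2×2.2 = 40.30 mm
Weak-axis I_min = (h_o·b_o³ − h_i·b_i³)/12 with b_o = 44.7, b_i = 40.30 mm (shorter outer/inner sides).
I_min = (84.6×44.7³ − 80.20×40.30³)/12 = 1.922×10^5 mm⁴
I = 1.922×10^5 mm⁴ = 1.922×10^-7 m⁴
Effective length L_e = K·L = 0.5 × 4.07 = 2.035 m
P_cr = π²EI / L_e² = π² × 68.5×10⁹ × 1.922×10^-7 / 2.035² = 3.138×10^4 N

P_cr ≈ 31.4 kN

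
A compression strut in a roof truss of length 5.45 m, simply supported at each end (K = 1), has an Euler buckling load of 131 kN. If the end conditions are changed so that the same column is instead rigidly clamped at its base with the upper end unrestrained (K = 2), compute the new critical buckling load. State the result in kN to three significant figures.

P_cr ≈ 32.8 kN

P_cr ∝ 1/K², so P_cr,new = P_cr,old × (K_old/K_new)² = 131 × (1/2)²
= 131 × 0.2500 = 32.8 kN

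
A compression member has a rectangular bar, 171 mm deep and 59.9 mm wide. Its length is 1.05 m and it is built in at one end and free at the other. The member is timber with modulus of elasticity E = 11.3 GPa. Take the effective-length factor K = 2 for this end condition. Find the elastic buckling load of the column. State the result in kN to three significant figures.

Buckling occurs about the weak axis: I_min = h·b³/12 with b = 59.9 mm (the shorter side).
I_min = 171×59.9³/12 = 3.063×10^6 mm⁴
I = 3.063×10^6 mm⁴ = 3.063×10^-6 m⁴
Effective length L_e = K·L = 2 × 1.05 = 2.100 m
P_cr = π²EI / L_e² = π² × 11.3×10⁹ × 3.063×10^-6 / 2.100² = 7.745×10^4 N

P_cr ≈ 77.5 kN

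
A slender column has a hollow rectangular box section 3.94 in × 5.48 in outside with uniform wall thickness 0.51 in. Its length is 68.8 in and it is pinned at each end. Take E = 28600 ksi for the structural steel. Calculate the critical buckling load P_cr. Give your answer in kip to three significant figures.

P_cr ≈ 1110 kip

Inner dimensions: h_i = 5.48 − 2×0.51 = 4.460 in, b_i = 3.94 − 2×0.51 = 2.920 in
Weak-axis I_min = (h_o·b_o³ − h_i·b_i³)/12 with b_o = 3.94, b_i = 2.920 in (shorter outer/inner sides).
I_min = (5.48×3.94³ − 4.460×2.920³)/12 = 18.68 in⁴
Effective length L_e = K·L = 1 × 68.8 = 68.80 in
P_cr = π²EI / L_e² = π² × 28600×10³ × 18.68 / 68.80² = 1.114×10^6 lb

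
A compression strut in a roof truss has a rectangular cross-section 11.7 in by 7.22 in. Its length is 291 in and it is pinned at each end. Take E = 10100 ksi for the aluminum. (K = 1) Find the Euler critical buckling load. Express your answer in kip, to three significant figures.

Buckling occurs about the weak axis: I_min = h·b³/12 with b = 7.22 in (the shorter side).
I_min = 11.7×7.22³/12 = 367.0 in⁴
Effective length L_e = K·L = 1 × 291 = 291.0 in
P_cr = π²EI / L_e² = π² × 10100×10³ × 367.0 / 291.0² = 4.320×10^5 lb

P_cr ≈ 432 kip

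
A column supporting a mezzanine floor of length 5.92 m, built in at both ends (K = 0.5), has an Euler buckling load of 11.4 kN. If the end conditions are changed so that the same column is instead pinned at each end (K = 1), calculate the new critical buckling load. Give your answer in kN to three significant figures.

P_cr ∝ 1/K², so P_cr,new = P_cr,old × (K_old/K_new)² = 11.4 × (0.5/1)²
= 11.4 × 0.2500 = 2.85 kN

P_cr ≈ 2.85 kN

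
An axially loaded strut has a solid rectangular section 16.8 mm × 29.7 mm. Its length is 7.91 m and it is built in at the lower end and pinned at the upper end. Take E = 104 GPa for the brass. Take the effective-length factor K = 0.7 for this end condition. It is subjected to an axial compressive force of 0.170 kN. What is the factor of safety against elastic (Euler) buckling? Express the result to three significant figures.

Buckling occurs about the weak axis: I_min = h·b³/12 with b = 16.8 mm (the shorter side).
I_min = 29.7×16.8³/12 = 1.174×10^4 mm⁴
I = 1.174×10^4 mm⁴ = 1.174×10^-8 m⁴
Effective length L_e = K·L = 0.7 × 7.91 = 5.537 m
P_cr = π²EI / L_e² = π² × 104×10⁹ × 1.174×10^-8 / 5.537² = 392.9 N
Factor of safety n = P_cr / P = 0.39290 / 0.170 = 2.31

n ≈ 2.31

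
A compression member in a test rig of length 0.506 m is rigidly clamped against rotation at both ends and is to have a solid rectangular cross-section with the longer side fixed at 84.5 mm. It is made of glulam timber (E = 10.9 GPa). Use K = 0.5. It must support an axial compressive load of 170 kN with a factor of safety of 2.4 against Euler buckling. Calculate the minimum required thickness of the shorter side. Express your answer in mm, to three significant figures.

b ≈ 32.5 mm

Required P_cr = n·P = 2.4 × 170 = 408.0 kN
L_e = K·L = 0.5 × 0.506 = 0.2530 m
Required I = P_cr·L_e²/(π²E) = 4.080×10^5 × 0.2530² / (π² × 1.09×10^10) = 2.428×10^-7 m⁴
I_req = 2.428×10^5 mm⁴
Rectangle, weak axis: I_min = h·b³/12 with h = 84.5 mm fixed  ⇒  b = (12I/h)^(1/3) = 32.5 mm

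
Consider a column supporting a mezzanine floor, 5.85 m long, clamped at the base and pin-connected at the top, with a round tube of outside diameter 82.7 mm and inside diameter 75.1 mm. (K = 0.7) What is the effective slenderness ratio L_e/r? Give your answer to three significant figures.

λ ≈ 147

d_o = 82.7 mm, d_i = 75.1 mm
I = π(d_o⁴ − d_i⁴)/64 = π(82.7⁴ − 75.10⁴)/64 = 7.347×10^5 mm⁴
A = 941.9 mm²;  r_min = √(I/A) = √(7.347×10^5/941.9) = 27.93 mm
L_e = K·L = 0.7 × 5.85 m = 4.095 m = 4095.0 mm
λ = L_e / r_min = 4095.0 / 27.93 = 147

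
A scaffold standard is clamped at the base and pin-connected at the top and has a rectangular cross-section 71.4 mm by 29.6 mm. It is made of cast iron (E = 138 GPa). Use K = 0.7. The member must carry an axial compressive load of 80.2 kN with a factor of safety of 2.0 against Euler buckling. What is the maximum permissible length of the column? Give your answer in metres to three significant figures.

L_max ≈ 1.64 m

Buckling occurs about the weak axis: I_min = h·b³/12 with b = 29.6 mm (the shorter side).
I_min = 71.4×29.6³/12 = 1.543×10^5 mm⁴
I = 1.543×10^-7 m⁴
Required critical load P_cr = n·P = 2.0 × 80.2 = 160.4 kN = 1.604×10^5 N
From P_cr = π²EI/(K·L)²:  L = (1/K)·√(π²EI/P_cr) = (1/0.7)·√(π²×1.38×10^11×1.543×10^-7/1.604×10^5)
L = 1.64 m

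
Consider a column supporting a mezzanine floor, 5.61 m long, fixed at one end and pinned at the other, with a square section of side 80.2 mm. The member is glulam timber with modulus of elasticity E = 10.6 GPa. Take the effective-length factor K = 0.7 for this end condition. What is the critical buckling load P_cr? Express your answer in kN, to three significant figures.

P_cr ≈ 23.4 kN

I = a⁴/12 = 80.2⁴/12 = 3.448×10^6 mm⁴
I = 3.448×10^6 mm⁴ = 3.448×10^-6 m⁴
Effective length L_e = K·L = 0.7 × 5.61 = 3.927 m
P_cr = π²EI / L_e² = π² × 10.6×10⁹ × 3.448×10^-6 / 3.927² = 2.339×10^4 N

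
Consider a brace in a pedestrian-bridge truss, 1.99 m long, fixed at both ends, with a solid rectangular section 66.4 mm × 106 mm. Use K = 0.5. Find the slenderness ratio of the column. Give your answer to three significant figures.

λ ≈ 51.9

For a rectangle r_min = b/√12 = 66.4/√12 = 19.17 mm
L_e = K·L = 0.5 × 1.99 m = 0.9950 m = 995.00 mm
λ = L_e / r_min = 995.00 / 19.17 = 51.9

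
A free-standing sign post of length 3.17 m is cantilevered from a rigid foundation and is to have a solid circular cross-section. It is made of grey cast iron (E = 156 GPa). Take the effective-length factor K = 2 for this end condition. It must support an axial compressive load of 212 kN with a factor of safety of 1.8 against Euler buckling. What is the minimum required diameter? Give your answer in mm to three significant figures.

d ≈ 119 mm

Required P_cr = n·P = 1.8 × 212 = 381.6 kN
L_e = K·L = 2 × 3.17 = 6.340 m
Required I = P_cr·L_e²/(π²E) = 3.816×10^5 × 6.340² / (π² × 1.56×10^11) = 9.962×10^-6 m⁴
I_req = 9.962×10^6 mm⁴
Solid circle: I = πd⁴/64  ⇒  d = (64I/π)^(1/4) = (64×9.962×10^6/π)^(1/4) = 119 mm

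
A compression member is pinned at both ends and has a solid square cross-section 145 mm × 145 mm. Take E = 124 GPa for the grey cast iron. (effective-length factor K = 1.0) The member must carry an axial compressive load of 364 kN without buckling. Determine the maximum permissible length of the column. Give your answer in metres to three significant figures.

L_max ≈ 11.1 m

I = a⁴/12 = 145⁴/12 = 3.684×10^7 mm⁴
I = 3.684×10^-5 m⁴
At the buckling limit P_cr = P = 3.640×10^5 N
From P_cr = π²EI/(K·L)²:  L = (1/K)·√(π²EI/P_cr) = (1/1)·√(π²×1.24×10^11×3.684×10^-5/3.640×10^5)
L = 11.1 m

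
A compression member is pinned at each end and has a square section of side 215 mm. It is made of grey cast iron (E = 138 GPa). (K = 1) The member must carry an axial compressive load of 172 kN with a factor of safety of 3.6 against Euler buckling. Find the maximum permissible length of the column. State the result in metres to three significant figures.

L_max ≈ 19.8 m

I = a⁴/12 = 215⁴/12 = 1.781×10^8 mm⁴
I = 1.781×10^-4 m⁴
Required critical load P_cr = n·P = 3.6 × 172 = 619.2 kN = 6.192×10^5 N
From P_cr = π²EI/(K·L)²:  L = (1/K)·√(π²EI/P_cr) = (1/1)·√(π²×1.38×10^11×1.781×10^-4/6.192×10^5)
L = 19.8 m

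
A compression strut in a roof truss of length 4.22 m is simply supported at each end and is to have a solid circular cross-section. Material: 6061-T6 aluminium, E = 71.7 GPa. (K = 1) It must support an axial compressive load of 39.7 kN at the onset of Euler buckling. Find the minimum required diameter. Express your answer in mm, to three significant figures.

L_e = K·L = 1 × 4.22 = 4.220 m
Required I = P_cr·L_e²/(π²E) = 3.970×10^4 × 4.220² / (π² × 7.17×10^10) = 9.991×10^-7 m⁴
I_req = 9.991×10^5 mm⁴
Solid circle: I = πd⁴/64  ⇒  d = (64I/π)^(1/4) = (64×9.991×10^5/π)^(1/4) = 67.2 mm

d ≈ 67.2 mm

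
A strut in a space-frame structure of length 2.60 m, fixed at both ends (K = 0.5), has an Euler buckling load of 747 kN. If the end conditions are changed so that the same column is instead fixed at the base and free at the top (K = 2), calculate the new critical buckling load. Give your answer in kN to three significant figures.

P_cr ∝ 1/K², so P_cr,new = P_cr,old × (K_old/K_new)² = 747 × (0.5/2)²
= 747 × 0.06250 = 46.7 kN

P_cr ≈ 46.7 kN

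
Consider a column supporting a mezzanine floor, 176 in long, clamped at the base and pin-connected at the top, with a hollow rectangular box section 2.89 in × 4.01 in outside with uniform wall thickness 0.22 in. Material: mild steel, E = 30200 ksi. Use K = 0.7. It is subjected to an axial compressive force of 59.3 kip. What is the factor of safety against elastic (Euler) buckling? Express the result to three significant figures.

n ≈ 1.22

Inner dimensions: h_i = 4.01 − 2×0.22 = 3.570 in, b_i = 2.89 − 2×0.22 = 2.450 in
Weak-axis I_min = (h_o·b_o³ − h_i·b_i³)/12 with b_o = 2.89, b_i = 2.450 in (shorter outer/inner sides).
I_min = (4.01×2.89³ − 3.570×2.450³)/12 = 3.691 in⁴
Effective length L_e = K·L = 0.7 × 176 = 123.2 in
P_cr = π²EI / L_e² = π² × 30200×10³ × 3.691 / 123.2² = 7.248×10^4 lb
Factor of safety n = P_cr / P = 72.480 / 59.3 = 1.22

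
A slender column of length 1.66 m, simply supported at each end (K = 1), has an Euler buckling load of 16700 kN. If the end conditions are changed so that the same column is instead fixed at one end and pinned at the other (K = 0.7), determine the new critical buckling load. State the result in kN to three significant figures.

P_cr ≈ 34100 kN

P_cr ∝ 1/K², so P_cr,new = P_cr,old × (K_old/K_new)² = 16700 × (1/0.7)²
= 16700 × 2.041 = 34100 kN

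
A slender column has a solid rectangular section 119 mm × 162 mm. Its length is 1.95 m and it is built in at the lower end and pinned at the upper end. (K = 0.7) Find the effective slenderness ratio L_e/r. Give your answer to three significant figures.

λ ≈ 39.7

Buckling occurs about the weak axis: I_min = h·b³/12 with b = 119 mm (the shorter side).
I_min = 162×119³/12 = 2.275×10^7 mm⁴
A = 1.928×10^4 mm²;  r_min = √(I/A) = √(2.275×10^7/1.928×10^4) = 34.35 mm
L_e = K·L = 0.7 × 1.95 m = 1.365 m = 1365.0 mm
λ = L_e / r_min = 1365.0 / 34.35 = 39.7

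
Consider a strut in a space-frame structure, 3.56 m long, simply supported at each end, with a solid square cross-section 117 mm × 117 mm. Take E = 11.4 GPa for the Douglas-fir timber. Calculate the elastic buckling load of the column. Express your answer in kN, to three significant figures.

P_cr ≈ 139 kN

I = a⁴/12 = 117⁴/12 = 1.562×10^7 mm⁴
I = 1.562×10^7 mm⁴ = 1.562×10^-5 m⁴
Effective length L_e = K·L = 1 × 3.56 = 3.560 m
P_cr = π²EI / L_e² = π² × 11.4×10⁹ × 1.562×10^-5 / 3.560² = 1.386×10^5 N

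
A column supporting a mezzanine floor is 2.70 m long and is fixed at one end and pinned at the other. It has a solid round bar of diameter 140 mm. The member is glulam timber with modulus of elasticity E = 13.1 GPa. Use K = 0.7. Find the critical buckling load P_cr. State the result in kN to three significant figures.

I = πd⁴/64 = π×140⁴/64 = 1.886×10^7 mm⁴
I = 1.886×10^7 mm⁴ = 1.886×10^-5 m⁴
Effective length L_e = K·L = 0.7 × 2.70 = 1.890 m
P_cr = π²EI / L_e² = π² × 13.1×10⁹ × 1.886×10^-5 / 1.890² = 6.825×10^5 N

P_cr ≈ 683 kN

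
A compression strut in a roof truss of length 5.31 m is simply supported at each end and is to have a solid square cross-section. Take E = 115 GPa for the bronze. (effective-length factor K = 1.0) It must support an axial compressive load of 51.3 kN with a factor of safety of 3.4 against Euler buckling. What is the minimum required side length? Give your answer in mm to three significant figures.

a ≈ 84.9 mm

Required P_cr = n·P = 3.4 × 51.3 = 174.4 kN
L_e = K·L = 1 × 5.31 = 5.310 m
Required I = P_cr·L_e²/(π²E) = 1.744×10^5 × 5.310² / (π² × 1.15×10^11) = 4.333×10^-6 m⁴
I_req = 4.333×10^6 mm⁴
Solid square: I = a⁴/12  ⇒  a = (12I)^(1/4) = (12×4.333×10^6)^(1/4) = 84.9 mm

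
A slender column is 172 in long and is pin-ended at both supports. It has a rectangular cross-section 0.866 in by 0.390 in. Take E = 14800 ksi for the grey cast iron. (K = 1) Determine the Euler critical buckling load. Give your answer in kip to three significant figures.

Buckling occurs about the weak axis: I_min = h·b³/12 with b = 0.390 in (the shorter side).
I_min = 0.866×0.390³/12 = 4.281×10^-3 in⁴
Effective length L_e = K·L = 1 × 172 = 172.0 in
P_cr = π²EI / L_e² = π² × 14800×10³ × 4.281×10^-3 / 172.0² = 21.14 lb

P_cr ≈ 0.0211 kip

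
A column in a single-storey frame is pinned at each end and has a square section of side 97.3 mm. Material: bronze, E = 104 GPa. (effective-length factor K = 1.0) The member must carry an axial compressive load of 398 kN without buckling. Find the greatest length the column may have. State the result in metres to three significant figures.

I = a⁴/12 = 97.3⁴/12 = 7.469×10^6 mm⁴
I = 7.469×10^-6 m⁴
At the buckling limit P_cr = P = 3.980×10^5 N
From P_cr = π²EI/(K·L)²:  L = (1/K)·√(π²EI/P_cr) = (1/1)·√(π²×1.04×10^11×7.469×10^-6/3.980×10^5)
L = 4.39 m

L_max ≈ 4.39 m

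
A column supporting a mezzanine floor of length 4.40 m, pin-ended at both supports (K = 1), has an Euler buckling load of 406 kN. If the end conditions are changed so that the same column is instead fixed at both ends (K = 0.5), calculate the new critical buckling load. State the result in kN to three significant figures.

P_cr ≈ 1620 kN

P_cr ∝ 1/K², so P_cr,new = P_cr,old × (K_old/K_new)² = 406 × (1/0.5)²
= 406 × 4.000 = 1620 kN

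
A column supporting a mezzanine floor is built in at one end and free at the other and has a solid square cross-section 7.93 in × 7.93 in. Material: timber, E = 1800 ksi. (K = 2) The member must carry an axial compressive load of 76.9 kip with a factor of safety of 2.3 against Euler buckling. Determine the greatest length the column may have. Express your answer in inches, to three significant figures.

L_max ≈ 91.0 in

I = a⁴/12 = 7.93⁴/12 = 329.5 in⁴
Required critical load P_cr = n·P = 2.3 × 76.9 = 176.9 kip = 1.769×10^5 lb
From P_cr = π²EI/(K·L)²:  L = (1/K)·√(π²EI/P_cr) = (1/2)·√(π²×1.80×10^6×329.5/1.769×10^5)
L = 91.0 in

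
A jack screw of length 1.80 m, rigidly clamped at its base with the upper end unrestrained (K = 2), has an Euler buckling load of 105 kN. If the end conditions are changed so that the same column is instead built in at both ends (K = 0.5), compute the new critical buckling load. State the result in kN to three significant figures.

P_cr ≈ 1680 kN

P_cr ∝ 1/K², so P_cr,new = P_cr,old × (K_old/K_new)² = 105 × (2/0.5)²
= 105 × 16.00 = 1680 kN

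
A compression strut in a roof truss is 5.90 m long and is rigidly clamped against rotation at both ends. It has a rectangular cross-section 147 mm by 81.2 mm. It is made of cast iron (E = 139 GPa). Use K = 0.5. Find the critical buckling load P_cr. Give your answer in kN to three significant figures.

P_cr ≈ 1030 kN

Buckling occurs about the weak axis: I_min = h·b³/12 with b = 81.2 mm (the shorter side).
I_min = 147×81.2³/12 = 6.558×10^6 mm⁴
I = 6.558×10^6 mm⁴ = 6.558×10^-6 m⁴
Effective length L_e = K·L = 0.5 × 5.90 = 2.950 m
P_cr = π²EI / L_e² = π² × 139×10⁹ × 6.558×10^-6 / 2.950² = 1.034×10^6 N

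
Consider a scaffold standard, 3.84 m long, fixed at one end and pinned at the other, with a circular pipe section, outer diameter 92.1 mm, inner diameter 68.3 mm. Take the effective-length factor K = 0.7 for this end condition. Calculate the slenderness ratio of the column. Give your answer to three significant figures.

d_o = 92.1 mm, d_i = 68.3 mm
I = π(d_o⁴ − d_i⁴)/64 = π(92.1⁴ − 68.30⁴)/64 = 2.464×10^6 mm⁴
A = 2.998×10^3 mm²;  r_min = √(I/A) = √(2.464×10^6/2.998×10^3) = 28.67 mm
L_e = K·L = 0.7 × 3.84 m = 2.688 m = 2688.0 mm
λ = L_e / r_min = 2688.0 / 28.67 = 93.8

λ ≈ 93.8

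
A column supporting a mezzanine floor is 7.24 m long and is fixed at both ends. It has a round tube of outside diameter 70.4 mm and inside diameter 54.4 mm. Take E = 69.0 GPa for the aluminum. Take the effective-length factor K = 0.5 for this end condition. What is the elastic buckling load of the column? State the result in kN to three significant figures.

d_o = 70.4 mm, d_i = 54.4 mm
I = π(d_o⁴ − d_i⁴)/64 = π(70.4⁴ − 54.40⁴)/64 = 7.759×10^5 mm⁴
I = 7.759×10^5 mm⁴ = 7.759×10^-7 m⁴
Effective length L_e = K·L = 0.5 × 7.24 = 3.620 m
P_cr = π²EI / L_e² = π² × 69.0×10⁹ × 7.759×10^-7 / 3.620² = 4.032×10^4 N

P_cr ≈ 40.3 kN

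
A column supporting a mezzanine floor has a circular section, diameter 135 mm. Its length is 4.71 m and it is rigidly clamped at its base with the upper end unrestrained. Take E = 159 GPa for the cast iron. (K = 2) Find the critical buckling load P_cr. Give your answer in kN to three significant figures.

I = πd⁴/64 = π×135⁴/64 = 1.630×10^7 mm⁴
I = 1.630×10^7 mm⁴ = 1.630×10^-5 m⁴
Effective length L_e = K·L = 2 × 4.71 = 9.420 m
P_cr = π²EI / L_e² = π² × 159×10⁹ × 1.630×10^-5 / 9.420² = 2.883×10^5 N

P_cr ≈ 288 kN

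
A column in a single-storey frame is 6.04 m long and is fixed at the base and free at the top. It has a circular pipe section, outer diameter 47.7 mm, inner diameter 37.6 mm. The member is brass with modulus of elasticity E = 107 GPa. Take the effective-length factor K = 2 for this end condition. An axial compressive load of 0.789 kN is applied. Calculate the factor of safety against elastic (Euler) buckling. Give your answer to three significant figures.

d_o = 47.7 mm, d_i = 37.6 mm
I = π(d_o⁴ − d_i⁴)/64 = π(47.7⁴ − 37.60⁴)/64 = 1.560×10^5 mm⁴
I = 1.560×10^5 mm⁴ = 1.560×10^-7 m⁴
Effective length L_e = K·L = 2 × 6.04 = 12.08 m
P_cr = π²EI / L_e² = π² × 107×10⁹ × 1.560×10^-7 / 12.08² = 1.129×10^3 N
Factor of safety n = P_cr / P = 1.1290 / 0.789 = 1.43

n ≈ 1.43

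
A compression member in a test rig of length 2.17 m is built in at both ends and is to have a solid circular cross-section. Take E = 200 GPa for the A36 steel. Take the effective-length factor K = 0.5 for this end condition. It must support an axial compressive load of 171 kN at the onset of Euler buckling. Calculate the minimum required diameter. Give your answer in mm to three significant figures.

d ≈ 38.0 mm

L_e = K·L = 0.5 × 2.17 = 1.085 m
Required I = P_cr·L_e²/(π²E) = 1.710×10^5 × 1.085² / (π² × 2.00×10^11) = 1.020×10^-7 m⁴
I_req = 1.020×10^5 mm⁴
Solid circle: I = πd⁴/64  ⇒  d = (64I/π)^(1/4) = (64×1.020×10^5/π)^(1/4) = 38.0 mm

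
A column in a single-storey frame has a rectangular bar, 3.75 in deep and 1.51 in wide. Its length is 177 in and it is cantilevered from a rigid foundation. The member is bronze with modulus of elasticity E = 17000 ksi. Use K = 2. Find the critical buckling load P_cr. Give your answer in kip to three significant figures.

P_cr ≈ 1.44 kip

Buckling occurs about the weak axis: I_min = h·b³/12 with b = 1.51 in (the shorter side).
I_min = 3.75×1.51³/12 = 1.076 in⁴
Effective length L_e = K·L = 2 × 177 = 354.0 in
P_cr = π²EI / L_e² = π² × 17000×10³ × 1.076 / 354.0² = 1.441×10^3 lb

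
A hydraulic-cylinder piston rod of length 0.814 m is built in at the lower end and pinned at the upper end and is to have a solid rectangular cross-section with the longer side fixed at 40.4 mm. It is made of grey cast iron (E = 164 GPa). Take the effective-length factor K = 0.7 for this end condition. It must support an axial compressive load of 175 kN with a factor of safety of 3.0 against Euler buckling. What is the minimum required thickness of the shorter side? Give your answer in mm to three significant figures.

b ≈ 31.5 mm

Required P_cr = n·P = 3.0 × 175 = 525.0 kN
L_e = K·L = 0.7 × 0.814 = 0.5698 m
Required I = P_cr·L_e²/(π²E) = 5.250×10^5 × 0.5698² / (π² × 1.64×10^11) = 1.053×10^-7 m⁴
I_req = 1.053×10^5 mm⁴
Rectangle, weak axis: I_min = h·b³/12 with h = 40.4 mm fixed  ⇒  b = (12I/h)^(1/3) = 31.5 mm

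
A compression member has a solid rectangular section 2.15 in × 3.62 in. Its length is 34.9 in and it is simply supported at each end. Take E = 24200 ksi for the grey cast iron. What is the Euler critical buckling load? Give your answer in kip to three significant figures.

P_cr ≈ 588 kip

Buckling occurs about the weak axis: I_min = h·b³/12 with b = 2.15 in (the shorter side).
I_min = 3.62×2.15³/12 = 2.998 in⁴
Effective length L_e = K·L = 1 × 34.9 = 34.90 in
P_cr = π²EI / L_e² = π² × 24200×10³ × 2.998 / 34.90² = 5.879×10^5 lb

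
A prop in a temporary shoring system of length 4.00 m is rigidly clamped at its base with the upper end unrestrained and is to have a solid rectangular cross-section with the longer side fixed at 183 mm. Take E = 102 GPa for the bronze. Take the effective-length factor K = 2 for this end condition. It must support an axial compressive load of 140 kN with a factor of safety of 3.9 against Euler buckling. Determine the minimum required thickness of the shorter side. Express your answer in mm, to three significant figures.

Required P_cr = n·P = 3.9 × 140 = 546.0 kN
L_e = K·L = 2 × 4.00 = 8.000 m
Required I = P_cr·L_e²/(π²E) = 5.460×10^5 × 8.000² / (π² × 1.02×10^11) = 3.471×10^-5 m⁴
I_req = 3.471×10^7 mm⁴
Rectangle, weak axis: I_min = h·b³/12 with h = 183 mm fixed  ⇒  b = (12I/h)^(1/3) = 132 mm

b ≈ 132 mm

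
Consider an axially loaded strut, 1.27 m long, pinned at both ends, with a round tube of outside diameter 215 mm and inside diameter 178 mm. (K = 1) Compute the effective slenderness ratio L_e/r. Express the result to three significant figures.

d_o = 215 mm, d_i = 178 mm
I = π(d_o⁴ − d_i⁴)/64 = π(215⁴ − 178.0⁴)/64 = 5.561×10^7 mm⁴
A = 1.142×10^4 mm²;  r_min = √(I/A) = √(5.561×10^7/1.142×10^4) = 69.78 mm
L_e = K·L = 1 × 1.27 m = 1.270 m = 1270.0 mm
λ = L_e / r_min = 1270.0 / 69.78 = 18.2

λ ≈ 18.2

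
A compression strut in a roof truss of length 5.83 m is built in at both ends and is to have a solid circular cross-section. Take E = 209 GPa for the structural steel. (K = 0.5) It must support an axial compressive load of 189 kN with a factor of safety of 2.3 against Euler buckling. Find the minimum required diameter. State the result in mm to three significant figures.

d ≈ 77.7 mm

Required P_cr = n·P = 2.3 × 189 = 434.7 kN
L_e = K·L = 0.5 × 5.83 = 2.915 m
Required I = P_cr·L_e²/(π²E) = 4.347×10^5 × 2.915² / (π² × 2.09×10^11) = 1.791×10^-6 m⁴
I_req = 1.791×10^6 mm⁴
Solid circle: I = πd⁴/64  ⇒  d = (64I/π)^(1/4) = (64×1.791×10^6/π)^(1/4) = 77.7 mm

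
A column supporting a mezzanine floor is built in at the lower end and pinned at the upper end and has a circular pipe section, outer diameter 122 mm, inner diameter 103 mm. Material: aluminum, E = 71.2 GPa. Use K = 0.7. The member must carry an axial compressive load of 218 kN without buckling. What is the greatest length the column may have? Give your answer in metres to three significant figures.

L_max ≈ 5.93 m

d_o = 122 mm, d_i = 103 mm
I = π(d_o⁴ − d_i⁴)/64 = π(122⁴ − 103.0⁴)/64 = 5.350×10^6 mm⁴
I = 5.350×10^-6 m⁴
At the buckling limit P_cr = P = 2.180×10^5 N
From P_cr = π²EI/(K·L)²:  L = (1/K)·√(π²EI/P_cr) = (1/0.7)·√(π²×7.12×10^10×5.350×10^-6/2.180×10^5)
L = 5.93 m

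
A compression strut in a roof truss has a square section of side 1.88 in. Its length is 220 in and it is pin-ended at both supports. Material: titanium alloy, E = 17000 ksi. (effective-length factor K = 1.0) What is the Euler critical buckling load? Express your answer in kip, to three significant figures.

I = a⁴/12 = 1.88⁴/12 = 1.041 in⁴
Effective length L_e = K·L = 1 × 220 = 220.0 in
P_cr = π²EI / L_e² = π² × 17000×10³ × 1.041 / 220.0² = 3.609×10^3 lb

P_cr ≈ 3.61 kip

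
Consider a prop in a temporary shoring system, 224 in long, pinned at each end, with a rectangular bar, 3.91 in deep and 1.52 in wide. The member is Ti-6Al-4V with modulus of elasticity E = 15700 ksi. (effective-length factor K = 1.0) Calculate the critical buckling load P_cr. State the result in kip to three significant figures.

P_cr ≈ 3.53 kip

Buckling occurs about the weak axis: I_min = h·b³/12 with b = 1.52 in (the shorter side).
I_min = 3.91×1.52³/12 = 1.144 in⁴
Effective length L_e = K·L = 1 × 224 = 224.0 in
P_cr = π²EI / L_e² = π² × 15700×10³ × 1.144 / 224.0² = 3.534×10^3 lb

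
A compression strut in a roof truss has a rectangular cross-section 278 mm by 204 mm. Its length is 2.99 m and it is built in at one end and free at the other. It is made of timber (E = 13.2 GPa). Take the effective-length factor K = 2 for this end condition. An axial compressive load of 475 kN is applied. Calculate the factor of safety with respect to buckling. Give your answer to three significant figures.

n ≈ 1.51

Buckling occurs about the weak axis: I_min = h·b³/12 with b = 204 mm (the shorter side).
I_min = 278×204³/12 = 1.967×10^8 mm⁴
I = 1.967×10^8 mm⁴ = 1.967×10^-4 m⁴
Effective length L_e = K·L = 2 × 2.99 = 5.980 m
P_cr = π²EI / L_e² = π² × 13.2×10⁹ × 1.967×10^-4 / 5.980² = 7.165×10^5 N
Factor of safety n = P_cr / P = 716.52 / 475 = 1.51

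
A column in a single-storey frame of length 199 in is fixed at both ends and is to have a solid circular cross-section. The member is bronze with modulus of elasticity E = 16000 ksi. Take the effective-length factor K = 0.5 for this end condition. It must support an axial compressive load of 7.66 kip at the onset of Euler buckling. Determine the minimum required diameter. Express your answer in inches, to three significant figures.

d ≈ 1.77 in

L_e = K·L = 0.5 × 199 = 99.50 in
Required I = P_cr·L_e²/(π²E) = 7.660×10^3 × 99.50² / (π² × 1.60×10^7) = 0.4802 in⁴
Solid circle: I = πd⁴/64  ⇒  d = (64I/π)^(1/4) = (64×0.4802/π)^(1/4) = 1.77 in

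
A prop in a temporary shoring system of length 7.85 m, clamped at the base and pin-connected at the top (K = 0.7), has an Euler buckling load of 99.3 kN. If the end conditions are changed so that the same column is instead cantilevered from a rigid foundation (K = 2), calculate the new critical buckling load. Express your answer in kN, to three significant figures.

P_cr ∝ 1/K², so P_cr,new = P_cr,old × (K_old/K_new)² = 99.3 × (0.7/2)²
= 99.3 × 0.1225 = 12.2 kN

P_cr ≈ 12.2 kN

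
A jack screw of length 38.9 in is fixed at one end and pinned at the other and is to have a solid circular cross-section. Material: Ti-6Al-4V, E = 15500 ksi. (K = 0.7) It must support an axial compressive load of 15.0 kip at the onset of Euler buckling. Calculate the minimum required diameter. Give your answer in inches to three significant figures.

L_e = K·L = 0.7 × 38.9 = 27.23 in
Required I = P_cr·L_e²/(π²E) = 1.500×10^4 × 27.23² / (π² × 1.55×10^7) = 7.270×10^-2 in⁴
Solid circle: I = πd⁴/64  ⇒  d = (64I/π)^(1/4) = (64×7.270×10^-2/π)^(1/4) = 1.10 in

d ≈ 1.10 in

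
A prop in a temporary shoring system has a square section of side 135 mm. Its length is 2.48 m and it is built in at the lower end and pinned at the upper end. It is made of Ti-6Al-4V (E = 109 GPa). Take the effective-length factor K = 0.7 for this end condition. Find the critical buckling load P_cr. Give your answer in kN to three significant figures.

I = a⁴/12 = 135⁴/12 = 2.768×10^7 mm⁴
I = 2.768×10^7 mm⁴ = 2.768×10^-5 m⁴
Effective length L_e = K·L = 0.7 × 2.48 = 1.736 m
P_cr = π²EI / L_e² = π² × 109×10⁹ × 2.768×10^-5 / 1.736² = 9.881×10^6 N

P_cr ≈ 9880 kN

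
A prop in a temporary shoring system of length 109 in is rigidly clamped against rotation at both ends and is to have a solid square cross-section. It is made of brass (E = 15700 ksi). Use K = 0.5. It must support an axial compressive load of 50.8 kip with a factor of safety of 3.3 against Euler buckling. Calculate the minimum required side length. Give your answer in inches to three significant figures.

Required P_cr = n·P = 3.3 × 50.8 = 167.6 kip
L_e = K·L = 0.5 × 109 = 54.50 in
Required I = P_cr·L_e²/(π²E) = 1.676×10^5 × 54.50² / (π² × 1.57×10^7) = 3.213 in⁴
Solid square: I = a⁴/12  ⇒  a = (12I)^(1/4) = (12×3.213)^(1/4) = 2.49 in

a ≈ 2.49 in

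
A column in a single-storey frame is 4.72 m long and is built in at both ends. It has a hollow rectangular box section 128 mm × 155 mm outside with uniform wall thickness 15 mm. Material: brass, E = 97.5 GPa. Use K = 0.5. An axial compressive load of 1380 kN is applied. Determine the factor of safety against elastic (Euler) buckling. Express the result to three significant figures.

n ≈ 2.16

Inner dimensions: h_i = 155 − 2×15 = 125.0 mm, b_i = 128 − 2×15 = 98.00 mm
Weak-axis I_min = (h_o·b_o³ − h_i·b_i³)/12 with b_o = 128, b_i = 98.00 mm (shorter outer/inner sides).
I_min = (155×128³ − 125.0×98.00³)/12 = 1.728×10^7 mm⁴
I = 1.728×10^7 mm⁴ = 1.728×10^-5 m⁴
Effective length L_e = K·L = 0.5 × 4.72 = 2.360 m
P_cr = π²EI / L_e² = π² × 97.5×10⁹ × 1.728×10^-5 / 2.360² = 2.986×10^6 N
Factor of safety n = P_cr / P = 2986.3 / 1380 = 2.16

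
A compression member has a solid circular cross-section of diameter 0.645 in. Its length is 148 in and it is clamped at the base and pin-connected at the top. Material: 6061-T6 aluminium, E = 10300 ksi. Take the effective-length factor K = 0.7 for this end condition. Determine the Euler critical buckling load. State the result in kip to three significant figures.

P_cr ≈ 0.0805 kip

I = πd⁴/64 = π×0.645⁴/64 = 8.496×10^-3 in⁴
Effective length L_e = K·L = 0.7 × 148 = 103.6 in
P_cr = π²EI / L_e² = π² × 10300×10³ × 8.496×10^-3 / 103.6² = 80.47 lb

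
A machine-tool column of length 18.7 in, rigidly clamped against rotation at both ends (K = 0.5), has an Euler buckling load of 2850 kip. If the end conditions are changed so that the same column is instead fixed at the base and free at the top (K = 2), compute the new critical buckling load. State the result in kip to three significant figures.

P_cr ∝ 1/K², so P_cr,new = P_cr,old × (K_old/K_new)² = 2850 × (0.5/2)²
= 2850 × 0.06250 = 178 kip

P_cr ≈ 178 kip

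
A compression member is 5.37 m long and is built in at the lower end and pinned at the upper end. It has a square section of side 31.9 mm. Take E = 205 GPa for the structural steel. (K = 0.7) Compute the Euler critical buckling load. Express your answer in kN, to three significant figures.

P_cr ≈ 12.4 kN

I = a⁴/12 = 31.9⁴/12 = 8.629×10^4 mm⁴
I = 8.629×10^4 mm⁴ = 8.629×10^-8 m⁴
Effective length L_e = K·L = 0.7 × 5.37 = 3.759 m
P_cr = π²EI / L_e² = π² × 205×10⁹ × 8.629×10^-8 / 3.759² = 1.236×10^4 N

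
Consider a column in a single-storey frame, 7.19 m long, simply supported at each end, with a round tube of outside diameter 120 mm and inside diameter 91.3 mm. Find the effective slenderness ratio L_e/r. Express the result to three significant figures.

λ ≈ 191

d_o = 120 mm, d_i = 91.3 mm
I = π(d_o⁴ − d_i⁴)/64 = π(120⁴ − 91.30⁴)/64 = 6.768×10^6 mm⁴
A = 4.763×10^3 mm²;  r_min = √(I/A) = √(6.768×10^6/4.763×10^3) = 37.70 mm
L_e = K·L = 1 × 7.19 m = 7.190 m = 7190.0 mm
λ = L_e / r_min = 7190.0 / 37.70 = 191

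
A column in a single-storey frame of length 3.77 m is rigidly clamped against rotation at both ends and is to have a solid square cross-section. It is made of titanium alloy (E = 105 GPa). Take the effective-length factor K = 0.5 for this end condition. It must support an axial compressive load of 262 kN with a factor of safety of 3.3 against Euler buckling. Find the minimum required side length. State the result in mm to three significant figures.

Required P_cr = n·P = 3.3 × 262 = 864.6 kN
L_e = K·L = 0.5 × 3.77 = 1.885 m
Required I = P_cr·L_e²/(π²E) = 8.646×10^5 × 1.885² / (π² × 1.05×10^11) = 2.964×10^-6 m⁴
I_req = 2.964×10^6 mm⁴
Solid square: I = a⁴/12  ⇒  a = (12I)^(1/4) = (12×2.964×10^6)^(1/4) = 77.2 mm

a ≈ 77.2 mm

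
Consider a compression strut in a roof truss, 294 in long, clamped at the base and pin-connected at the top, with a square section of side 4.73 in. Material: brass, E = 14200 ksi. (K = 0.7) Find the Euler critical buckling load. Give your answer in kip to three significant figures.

I = a⁴/12 = 4.73⁴/12 = 41.71 in⁴
Effective length L_e = K·L = 0.7 × 294 = 205.8 in
P_cr = π²EI / L_e² = π² × 14200×10³ × 41.71 / 205.8² = 1.380×10^5 lb

P_cr ≈ 138 kip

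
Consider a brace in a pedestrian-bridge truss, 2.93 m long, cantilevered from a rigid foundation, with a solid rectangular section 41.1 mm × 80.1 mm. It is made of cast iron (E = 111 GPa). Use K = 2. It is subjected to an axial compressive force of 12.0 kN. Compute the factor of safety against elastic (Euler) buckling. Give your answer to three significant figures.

n ≈ 1.23

Buckling occurs about the weak axis: I_min = h·b³/12 with b = 41.1 mm (the shorter side).
I_min = 80.1×41.1³/12 = 4.634×10^5 mm⁴
I = 4.634×10^5 mm⁴ = 4.634×10^-7 m⁴
Effective length L_e = K·L = 2 × 2.93 = 5.860 m
P_cr = π²EI / L_e² = π² × 111×10⁹ × 4.634×10^-7 / 5.860² = 1.478×10^4 N
Factor of safety n = P_cr / P = 14.784 / 12.0 = 1.23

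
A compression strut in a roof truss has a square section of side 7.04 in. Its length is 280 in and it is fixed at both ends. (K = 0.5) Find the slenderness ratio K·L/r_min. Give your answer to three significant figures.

λ ≈ 68.9

For a square r = a/√12 = 7.04/√12 = 2.032 in
L_e = K·L = 0.5 × 280 = 140.0 in
λ = L_e / r_min = 140.00 / 2.032 = 68.9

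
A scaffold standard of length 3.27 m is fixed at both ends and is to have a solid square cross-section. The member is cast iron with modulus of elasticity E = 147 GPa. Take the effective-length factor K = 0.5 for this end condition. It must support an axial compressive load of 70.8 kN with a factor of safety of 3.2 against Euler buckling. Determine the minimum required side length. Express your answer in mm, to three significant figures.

Required P_cr = n·P = 3.2 × 70.8 = 226.6 kN
L_e = K·L = 0.5 × 3.27 = 1.635 m
Required I = P_cr·L_e²/(π²E) = 2.266×10^5 × 1.635² / (π² × 1.47×10^11) = 4.174×10^-7 m⁴
I_req = 4.174×10^5 mm⁴
Solid square: I = a⁴/12  ⇒  a = (12I)^(1/4) = (12×4.174×10^5)^(1/4) = 47.3 mm

a ≈ 47.3 mm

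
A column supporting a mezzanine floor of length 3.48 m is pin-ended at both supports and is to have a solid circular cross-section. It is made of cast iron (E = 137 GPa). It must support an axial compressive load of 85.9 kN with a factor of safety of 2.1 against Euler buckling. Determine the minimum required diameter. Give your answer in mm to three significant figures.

d ≈ 75.7 mm

Required P_cr = n·P = 2.1 × 85.9 = 180.4 kN
L_e = K·L = 1 × 3.48 = 3.480 m
Required I = P_cr·L_e²/(π²E) = 1.804×10^5 × 3.480² / (π² × 1.37×10^11) = 1.616×10^-6 m⁴
I_req = 1.616×10^6 mm⁴
Solid circle: I = πd⁴/64  ⇒  d = (64I/π)^(1/4) = (64×1.616×10^6/π)^(1/4) = 75.7 mm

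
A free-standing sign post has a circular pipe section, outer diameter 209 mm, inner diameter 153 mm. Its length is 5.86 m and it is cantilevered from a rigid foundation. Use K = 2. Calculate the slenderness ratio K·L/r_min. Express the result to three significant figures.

d_o = 209 mm, d_i = 153 mm
I = π(d_o⁴ − d_i⁴)/64 = π(209⁴ − 153.0⁴)/64 = 6.676×10^7 mm⁴
A = 1.592×10^4 mm²;  r_min = √(I/A) = √(6.676×10^7/1.592×10^4) = 64.75 mm
L_e = K·L = 2 × 5.86 m = 11.72 m = 11720 mm
λ = L_e / r_min = 11720 / 64.75 = 181

λ ≈ 181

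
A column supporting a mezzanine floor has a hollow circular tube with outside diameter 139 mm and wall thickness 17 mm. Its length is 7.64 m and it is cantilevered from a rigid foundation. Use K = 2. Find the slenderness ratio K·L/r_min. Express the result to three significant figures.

Inner diameter d_i = 139 − 2×17 = 105.0 mm
I = π(d_o⁴ − d_i⁴)/64 = π(139⁴ − 105.0⁴)/64 = 1.236×10^7 mm⁴
A = 6.516×10^3 mm²;  r_min = √(I/A) = √(1.236×10^7/6.516×10^3) = 43.55 mm
L_e = K·L = 2 × 7.64 m = 15.28 m = 15280 mm
λ = L_e / r_min = 15280 / 43.55 = 351

λ ≈ 351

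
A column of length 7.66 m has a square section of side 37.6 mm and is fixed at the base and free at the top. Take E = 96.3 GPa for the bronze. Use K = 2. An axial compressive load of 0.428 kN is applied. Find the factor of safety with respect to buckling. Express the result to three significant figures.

I = a⁴/12 = 37.6⁴/12 = 1.666×10^5 mm⁴
I = 1.666×10^5 mm⁴ = 1.666×10^-7 m⁴
Effective length L_e = K·L = 2 × 7.66 = 15.32 m
P_cr = π²EI / L_e² = π² × 96.3×10⁹ × 1.666×10^-7 / 15.32² = 674.5 N
Factor of safety n = P_cr / P = 0.67449 / 0.428 = 1.58

n ≈ 1.58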